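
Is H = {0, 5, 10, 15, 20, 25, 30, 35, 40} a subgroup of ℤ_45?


Subgroup test for H = {0, 5, 10, 15, 20, 25, 30, 35, 40} in (ℤ_45, +):
(1) 0 ∈ H? Yes
(2) Closure: for all a,b ∈ H, (a+b) mod 45 ∈ H? Yes
(3) Inverses: for all a ∈ H, -a mod 45 ∈ H? Yes

Yes, H is a subgroup of ℤ_45


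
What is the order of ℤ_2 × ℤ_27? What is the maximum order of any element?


|ℤ_2 × ℤ_27| = 2 × 27 = 54
Max element order = lcm(2,27) = 54
Cyclic? Yes (gcd=1)

|ℤ_2×ℤ_27| = 54, max element order = 54


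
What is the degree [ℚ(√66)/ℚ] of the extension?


√66 has minimal polynomial x² - 66 (irreducible over ℚ since 66 is squarefree)

[ℚ(√66)/ℚ] = 2


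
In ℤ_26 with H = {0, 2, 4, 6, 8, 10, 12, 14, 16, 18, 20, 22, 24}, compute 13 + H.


13 + H = {13 + h (mod 26) : h ∈ H}
13+0=13, 13+2=15, 13+4=17, 13+6=19, 13+8=21, 13+10=23, 13+12=25, 13+14=1, 13+16=3, 13+18=5, 13+20=7, 13+22=9, 13+24=11
13 + H = {1, 3, 5, 7, 9, 11, 13, 15, 17, 19, 21, 23, 25} = 1 + H

13 + H = {1, 3, 5, 7, 9, 11, 13, 15, 17, 19, 21, 23, 25}


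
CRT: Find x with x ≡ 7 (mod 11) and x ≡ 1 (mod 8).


m₁ = 11, m₂ = 8, gcd = 1, so CRT applies. M = m₁·m₂ = 88
Let M₁ = M/m₁ = 8, M₂ = M/m₂ = 11
Find y₁ ≡ M₁⁻¹ (mod m₁): 8⁻¹ ≡ 7 (mod 11)
Find y₂ ≡ M₂⁻¹ (mod m₂): 11⁻¹ ≡ 3 (mod 8)
x = a₁·M₁·y₁ + a₂·M₂·y₂ = 7·8·7 + 1·11·3 = 425
Reduce mod 88: x ≡ 73
Check: 73 mod 11 = 7 ✓, 73 mod 8 = 1 ✓

x ≡ 73 (mod 88)


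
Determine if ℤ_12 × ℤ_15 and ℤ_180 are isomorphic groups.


Comparing ℤ_12 × ℤ_15 and ℤ_180:
gcd(12,15) = 3 ≠ 1. Max element order in ℤ_12×ℤ_15 is lcm(12,15) = 60 < 180, so it has no element of order 180

No, ℤ_12 × ℤ_15 ≇ ℤ_180


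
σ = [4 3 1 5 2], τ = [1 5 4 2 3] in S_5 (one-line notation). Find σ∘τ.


σ∘τ: apply τ first, then σ
1 →τ 1 →σ 4
2 →τ 5 →σ 2
3 →τ 4 →σ 5
4 →τ 2 →σ 3
5 →τ 3 →σ 1

σ∘τ = [4 2 5 3 1]


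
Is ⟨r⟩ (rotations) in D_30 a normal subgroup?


H = ⟨r⟩ (rotations) in D_30
The rotation subgroup ⟨r⟩ has index 2 in D_30, so it is normal

Yes, normal subgroup


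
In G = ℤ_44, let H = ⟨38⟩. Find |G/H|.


|⟨38⟩| = n / gcd(38, 44) = 44 / 2 = 22
H is normal (ℤ_44 is abelian).
|G/H| = |G| / |H| = 44 / 22 = 2

|G/H| = 2


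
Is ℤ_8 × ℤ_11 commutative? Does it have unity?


Direct product ring; commutative with unity (1,1); but (1,0)·(0,1) = (0,0) gives zero divisors, so not an integral domain
Commutative: Yes
Integral domain: No
Has unity: Yes

ℤ_8 × ℤ_11: Commutative=Yes, Unity=Yes


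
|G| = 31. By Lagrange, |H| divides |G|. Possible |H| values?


Lagrange's theorem: |H| divides |G|
|G| = 31
Divisors of 31: 1, 31

Possible subgroup orders: {1, 31}


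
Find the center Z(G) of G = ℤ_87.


Z(G) = {g ∈ G | gx = xg for all x ∈ G}
ℤ_87 is abelian, so Z(G) = G

Z(ℤ_87) = ℤ_87


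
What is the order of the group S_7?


|S_n| = n! (number of permutations of n symbols)
|S_7| = 7! = 5040

|S_7| = 5040


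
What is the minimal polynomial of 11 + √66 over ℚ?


Let α = 11 + √66. Then α - 11 = √66, so (α - 11)² = 66, giving α² - 22α + 55 = 0. Degree 2 and α ∉ ℚ, so this is the minimal polynomial.

Minimal polynomial: x² - 22x + 55


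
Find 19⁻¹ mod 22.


Use the extended Euclidean algorithm to write 1 = 19·s + 22·t; then s mod 22 is the inverse.
Euclidean algorithm:
  19 = 0·22 + 19
  22 = 1·19 + 3
  19 = 6·3 + 1
  3 = 3·1 + 0
gcd(19,22) = 1
Back-substitution gives: 19·(7) + 22·(-6) = 1
So 19⁻¹ ≡ 7 ≡ 7 (mod 22)
Check: 19 × 7 = 133 ≡ 1 (mod 22) ✓

19⁻¹ ≡ 7 (mod 22)


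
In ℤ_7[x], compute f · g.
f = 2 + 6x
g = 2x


Expand and collect like terms; reduce coefficients mod 7:
x^0: 2·0 = 0 ≡ 0 (mod 7)
x^1: 2·2 + 6·0 = 4 ≡ 4 (mod 7)
x^2: 6·2 = 12 ≡ 5 (mod 7)
Result: 4x + 5x^2

f · g = 4x + 5x^2


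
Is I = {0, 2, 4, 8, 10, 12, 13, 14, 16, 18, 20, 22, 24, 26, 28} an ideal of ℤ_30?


Check ideal conditions for I = {0, 2, 4, 8, 10, 12, 13, 14, 16, 18, 20, 22, 24, 26, 28} in ℤ_30:
(1) I is an additive subgroup? No
(2) For r ∈ ℤ_30 and a ∈ I: r·a ∈ I? No  [counterexample: r=2, a=18, r·a mod 30 = 6 ∉ I]

No, I is not an ideal of ℤ_30


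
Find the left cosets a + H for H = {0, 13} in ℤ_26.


H = {0, 13}, |H| = 2
Number of cosets = |G|/|H| = 26/2 = 13
0 + H = {0, 13}
1 + H = {1, 14}
2 + H = {2, 15}
3 + H = {3, 16}
4 + H = {4, 17}
5 + H = {5, 18}
6 + H = {6, 19}
7 + H = {7, 20}
8 + H = {8, 21}
9 + H = {9, 22}
10 + H = {10, 23}
11 + H = {11, 24}
12 + H = {12, 25}

Cosets: 0+H={0,13}; 1+H={1,14}; 2+H={2,15}; 3+H={3,16}; 4+H={4,17}; 5+H={5,18}; 6+H={6,19}; 7+H={7,20}; 8+H={8,21}; 9+H={9,22}; 10+H={10,23}; 11+H={11,24}; 12+H={12,25}


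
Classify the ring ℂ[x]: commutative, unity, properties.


Polynomial ring over ℂ (an integral domain) is a commutative integral domain with unity 1
Commutative: Yes
Integral domain: Yes
Has unity: Yes

ℂ[x]: Commutative=Yes, Unity=Yes


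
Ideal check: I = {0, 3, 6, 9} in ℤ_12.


Check ideal conditions for I = {0, 3, 6, 9} in ℤ_12:
(1) I is an additive subgroup? Yes
(2) For r ∈ ℤ_12 and a ∈ I: r·a ∈ I? Yes

Yes, I is an ideal of ℤ_12


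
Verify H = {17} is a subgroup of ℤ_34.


Subgroup test for H = {17} in (ℤ_34, +):
(1) 0 ∈ H? No
(2) Closure: for all a,b ∈ H, (a+b) mod 34 ∈ H? No  [counterexample: 17 + 17 = 0 ∉ H]
(3) Inverses: for all a ∈ H, -a mod 34 ∈ H? Yes

No, H is not a subgroup of ℤ_34


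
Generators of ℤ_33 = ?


g generates ℤ_n iff gcd(g,n) = 1
Prime factors of 33: 3, 11
Generators are g ∈ {1,...,32} not divisible by any of these primes.
Generators: {1, 2, 4, 5, 7, 8, 10, 13, 14, 16, 17, 19, 20, 23, 25, 26, 28, 29, 31, 32}
Number of generators = φ(33) = 20

Generators of ℤ_33 = {1, 2, 4, 5, 7, 8, 10, 13, 14, 16, 17, 19, 20, 23, 25, 26, 28, 29, 31, 32}


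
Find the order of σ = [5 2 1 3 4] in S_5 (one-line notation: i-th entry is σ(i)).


Cycle decomposition: (1 5 4 3)
Cycle lengths: 4
Order = lcm(4) = 4

ord(σ) = 4


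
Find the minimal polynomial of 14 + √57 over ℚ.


Let α = 14 + √57. Then α - 14 = √57, so (α - 14)² = 57, giving α² - 28α + 139 = 0. Degree 2 and α ∉ ℚ, so this is the minimal polynomial.

Minimal polynomial: x² - 28x + 139


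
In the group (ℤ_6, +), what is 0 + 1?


Operation: addition mod 6
0 + 1 = (a + b) mod 6 with a = 0, b = 1

0 + 1 = 1


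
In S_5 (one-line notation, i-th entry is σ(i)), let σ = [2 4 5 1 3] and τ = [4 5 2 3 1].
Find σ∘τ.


σ∘τ: apply τ first, then σ
1 →τ 4 →σ 1
2 →τ 5 →σ 3
3 →τ 2 →σ 4
4 →τ 3 →σ 5
5 →τ 1 →σ 2

σ∘τ = [1 3 4 5 2]


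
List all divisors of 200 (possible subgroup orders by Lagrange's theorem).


Lagrange's theorem: |H| divides |G|
|G| = 200
Divisors of 200: 1, 2, 4, 5, 8, 10, 20, 25, 40, 50, 100, 200

Possible subgroup orders: {1, 2, 4, 5, 8, 10, 20, 25, 40, 50, 100, 200}


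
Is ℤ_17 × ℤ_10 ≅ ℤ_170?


Comparing ℤ_17 × ℤ_10 and ℤ_170:
gcd(17,10) = 1, so ℤ_17 × ℤ_10 ≅ ℤ_170 (CRT)

Yes, ℤ_17 × ℤ_10 ≅ ℤ_170


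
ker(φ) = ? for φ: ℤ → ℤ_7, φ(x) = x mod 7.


Kernel = preimage of identity
ker(φ) = {x ∈ ℤ : x ≡ 0 (mod 7)} = 7ℤ = {0, ±7, ±14, ...}

ker(φ) = 7ℤ


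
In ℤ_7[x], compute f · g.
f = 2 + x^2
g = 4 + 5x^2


Expand and collect like terms; reduce coefficients mod 7:
x^0: 2·4 = 8 ≡ 1 (mod 7)
x^1: 2·0 + 0·4 = 0 ≡ 0 (mod 7)
x^2: 2·5 + 0·0 + 1·4 = 14 ≡ 0 (mod 7)
x^3: 0·5 + 1·0 = 0 ≡ 0 (mod 7)
x^4: 1·5 = 5 ≡ 5 (mod 7)
Result: 1 + 5x^4

f · g = 1 + 5x^4


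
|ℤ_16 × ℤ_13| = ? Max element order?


|ℤ_16 × ℤ_13| = 16 × 13 = 208
Max element order = lcm(16,13) = 208
Cyclic? Yes (gcd=1)

|ℤ_16×ℤ_13| = 208, max element order = 208


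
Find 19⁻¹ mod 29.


Use the extended Euclidean algorithm to write 1 = 19·s + 29·t; then s mod 29 is the inverse.
Euclidean algorithm:
  19 = 0·29 + 19
  29 = 1·19 + 10
  19 = 1·10 + 9
  10 = 1·9 + 1
  9 = 9·1 + 0
gcd(19,29) = 1
Back-substitution gives: 19·(-3) + 29·(2) = 1
So 19⁻¹ ≡ -3 ≡ 26 (mod 29)
Check: 19 × 26 = 494 ≡ 1 (mod 29) ✓

19⁻¹ ≡ 26 (mod 29)


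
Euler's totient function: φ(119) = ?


Factor n: 119 = 7 × 17
φ(n) = n · ∏(1 - 1/p) over distinct primes p | n
φ(119) = 119 · (1 - 1/7) · (1 - 1/17) = 96

φ(119) = 96


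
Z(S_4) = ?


Z(G) = {g ∈ G | gx = xg for all x ∈ G}
S_n is non-abelian for n ≥ 3; Z(S_4) is trivial

Z(S_4) = {e}


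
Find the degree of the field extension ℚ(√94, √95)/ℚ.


[ℚ(√94,√95):ℚ] = [ℚ(√94,√95):ℚ(√94)]·[ℚ(√94):ℚ] = 2·2 = 4

[ℚ(√94, √95)/ℚ] = 4


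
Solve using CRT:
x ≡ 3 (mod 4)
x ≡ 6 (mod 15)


m₁ = 4, m₂ = 15, gcd = 1, so CRT applies. M = m₁·m₂ = 60
Let M₁ = M/m₁ = 15, M₂ = M/m₂ = 4
Find y₁ ≡ M₁⁻¹ (mod m₁): 15⁻¹ ≡ 3 (mod 4)
Find y₂ ≡ M₂⁻¹ (mod m₂): 4⁻¹ ≡ 4 (mod 15)
x = a₁·M₁·y₁ + a₂·M₂·y₂ = 3·15·3 + 6·4·4 = 231
Reduce mod 60: x ≡ 51
Check: 51 mod 4 = 3 ✓, 51 mod 15 = 6 ✓

x ≡ 51 (mod 60)


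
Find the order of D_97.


|D_n| = 2n (n rotations and n reflections)
|D_97| = 2×97 = 194

|D_97| = 194


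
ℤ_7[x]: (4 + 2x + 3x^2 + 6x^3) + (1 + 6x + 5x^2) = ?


Add coefficients mod 7:
x^0: 4 + 1 = 5 (mod 7)
x^1: 2 + 6 = 1 (mod 7)
x^2: 3 + 5 = 1 (mod 7)
x^3: 6 + 0 = 6 (mod 7)
Result: 5 + x + x^2 + 6x^3

f + g = 5 + x + x^2 + 6x^3


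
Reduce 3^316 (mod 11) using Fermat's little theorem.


Fermat's little theorem: if p is prime and gcd(a,p)=1, then a^(p-1) ≡ 1 (mod p)
p = 11 is prime, gcd(3,11) = 1
Reduce exponent: 316 mod 10 = 6
So 3^316 ≡ 3^6 (mod 11)
3^6 mod 11 = 3

3^316 ≡ 3 (mod 11)


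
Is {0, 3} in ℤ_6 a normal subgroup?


H = {0, 3} in ℤ_6
ℤ_6 is abelian; every subgroup of an abelian group is normal

Yes, normal subgroup


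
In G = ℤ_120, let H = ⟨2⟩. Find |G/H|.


|⟨2⟩| = n / gcd(2, 120) = 120 / 2 = 60
H is normal (ℤ_120 is abelian).
|G/H| = |G| / |H| = 120 / 60 = 2

|G/H| = 2


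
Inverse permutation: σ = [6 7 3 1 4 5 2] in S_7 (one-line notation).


To find σ⁻¹, swap domain and range:
σ(1) = 6 → σ⁻¹(6) = 1
σ(2) = 7 → σ⁻¹(7) = 2
σ(3) = 3 → σ⁻¹(3) = 3
σ(4) = 1 → σ⁻¹(1) = 4
σ(5) = 4 → σ⁻¹(4) = 5
σ(6) = 5 → σ⁻¹(5) = 6
σ(7) = 2 → σ⁻¹(2) = 7

σ⁻¹ = [4 7 3 5 6 1 2]


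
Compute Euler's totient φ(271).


Factor n: 271 = 271
φ(n) = n · ∏(1 - 1/p) over distinct primes p | n
φ(271) = 271 · (1 - 1/271) = 270

φ(271) = 270


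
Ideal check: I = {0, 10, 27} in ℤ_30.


Check ideal conditions for I = {0, 10, 27} in ℤ_30:
(1) I is an additive subgroup? No
(2) For r ∈ ℤ_30 and a ∈ I: r·a ∈ I? No  [counterexample: r=2, a=10, r·a mod 30 = 20 ∉ I]

No, I is not an ideal of ℤ_30


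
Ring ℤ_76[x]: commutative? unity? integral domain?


ℤ_76 has zero divisors (2·38 ≡ 0), and these lift to constant zero divisors in ℤ_76[x]; so not an integral domain
Commutative: Yes
Integral domain: No
Has unity: Yes

ℤ_76[x]: Commutative=Yes, Unity=Yes


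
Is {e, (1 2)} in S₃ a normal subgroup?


H = {e, (1 2)} in S₃
(1 3)(1 2)(1 3)⁻¹ = (2 3) ∉ {e, (1 2)}, so it is not normal

No, not a normal subgroup


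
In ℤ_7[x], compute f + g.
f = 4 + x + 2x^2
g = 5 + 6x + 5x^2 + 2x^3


Add coefficients mod 7:
x^0: 4 + 5 = 2 (mod 7)
x^1: 1 + 6 = 0 (mod 7)
x^2: 2 + 5 = 0 (mod 7)
x^3: 0 + 2 = 2 (mod 7)
Result: 2 + 2x^3

f + g = 2 + 2x^3


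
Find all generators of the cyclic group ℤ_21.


g generates ℤ_n iff gcd(g,n) = 1
Prime factors of 21: 3, 7
Generators are g ∈ {1,...,20} not divisible by any of these primes.
Generators: {1, 2, 4, 5, 8, 10, 11, 13, 16, 17, 19, 20}
Number of generators = φ(21) = 12

Generators of ℤ_21 = {1, 2, 4, 5, 8, 10, 11, 13, 16, 17, 19, 20}


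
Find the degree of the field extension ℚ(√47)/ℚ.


√47 has minimal polynomial x² - 47 (irreducible over ℚ since 47 is squarefree)

[ℚ(√47)/ℚ] = 2


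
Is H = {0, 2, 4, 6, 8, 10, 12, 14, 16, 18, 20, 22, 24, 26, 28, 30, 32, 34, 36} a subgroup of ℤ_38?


Subgroup test for H = {0, 2, 4, 6, 8, 10, 12, 14, 16, 18, 20, 22, 24, 26, 28, 30, 32, 34, 36} in (ℤ_38, +):
(1) 0 ∈ H? Yes
(2) Closure: for all a,b ∈ H, (a+b) mod 38 ∈ H? Yes
(3) Inverses: for all a ∈ H, -a mod 38 ∈ H? Yes

Yes, H is a subgroup of ℤ_38


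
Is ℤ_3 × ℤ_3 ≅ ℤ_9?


Comparing ℤ_3 × ℤ_3 and ℤ_9:
gcd(3,3) = 3 ≠ 1. Max element order in ℤ_3×ℤ_3 is lcm(3,3) = 3 < 9, so it has no element of order 9

No, ℤ_3 × ℤ_3 ≇ ℤ_9


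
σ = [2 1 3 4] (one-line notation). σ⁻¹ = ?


To find σ⁻¹, swap domain and range:
σ(1) = 2 → σ⁻¹(2) = 1
σ(2) = 1 → σ⁻¹(1) = 2
σ(3) = 3 → σ⁻¹(3) = 3
σ(4) = 4 → σ⁻¹(4) = 4

σ⁻¹ = [2 1 3 4]


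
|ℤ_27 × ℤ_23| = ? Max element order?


|ℤ_27 × ℤ_23| = 27 × 23 = 621
Max element order = lcm(27,23) = 621
Cyclic? Yes (gcd=1)

|ℤ_27×ℤ_23| = 621, max element order = 621


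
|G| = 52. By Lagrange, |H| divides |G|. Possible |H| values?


Lagrange's theorem: |H| divides |G|
|G| = 52
Divisors of 52: 1, 2, 4, 13, 26, 52

Possible subgroup orders: {1, 2, 4, 13, 26, 52}


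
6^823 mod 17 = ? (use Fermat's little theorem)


Fermat's little theorem: if p is prime and gcd(a,p)=1, then a^(p-1) ≡ 1 (mod p)
p = 17 is prime, gcd(6,17) = 1
Reduce exponent: 823 mod 16 = 7
So 6^823 ≡ 6^7 (mod 17)
6^7 mod 17 = 14

6^823 ≡ 14 (mod 17)


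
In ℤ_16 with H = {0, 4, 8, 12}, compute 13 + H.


13 + H = {13 + h (mod 16) : h ∈ H}
13+0=13, 13+4=1, 13+8=5, 13+12=9
13 + H = {1, 5, 9, 13} = 1 + H

13 + H = {1, 5, 9, 13}


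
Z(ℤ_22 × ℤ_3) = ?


Z(G) = {g ∈ G | gx = xg for all x ∈ G}
Direct product of abelian groups is abelian, so Z(G) = G

Z(ℤ_22 × ℤ_3) = ℤ_22 × ℤ_3


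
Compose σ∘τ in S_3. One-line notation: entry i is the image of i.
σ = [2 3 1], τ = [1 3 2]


σ∘τ: apply τ first, then σ
1 →τ 1 →σ 2
2 →τ 3 →σ 1
3 →τ 2 →σ 3

σ∘τ = [2 1 3]


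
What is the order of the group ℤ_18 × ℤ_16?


|A × B| = |A| · |B|
|ℤ_18 × ℤ_16| = 18 × 16 = 288

|ℤ_18 × ℤ_16| = 288


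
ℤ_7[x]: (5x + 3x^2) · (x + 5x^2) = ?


Expand and collect like terms; reduce coefficients mod 7:
x^0: 0·0 = 0 ≡ 0 (mod 7)
x^1: 0·1 + 5·0 = 0 ≡ 0 (mod 7)
x^2: 0·5 + 5·1 + 3·0 = 5 ≡ 5 (mod 7)
x^3: 5·5 + 3·1 = 28 ≡ 0 (mod 7)
x^4: 3·5 = 15 ≡ 1 (mod 7)
Result: 5x^2 + x^4

f · g = 5x^2 + x^4


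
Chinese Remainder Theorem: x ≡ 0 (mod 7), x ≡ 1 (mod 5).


m₁ = 7, m₂ = 5, gcd = 1, so CRT applies. M = m₁·m₂ = 35
Let M₁ = M/m₁ = 5, M₂ = M/m₂ = 7
Find y₁ ≡ M₁⁻¹ (mod m₁): 5⁻¹ ≡ 3 (mod 7)
Find y₂ ≡ M₂⁻¹ (mod m₂): 7⁻¹ ≡ 3 (mod 5)
x = a₁·M₁·y₁ + a₂·M₂·y₂ = 0·5·3 + 1·7·3 = 21
Reduce mod 35: x ≡ 21
Check: 21 mod 7 = 0 ✓, 21 mod 5 = 1 ✓

x ≡ 21 (mod 35)


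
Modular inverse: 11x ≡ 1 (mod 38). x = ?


Use the extended Euclidean algorithm to write 1 = 11·s + 38·t; then s mod 38 is the inverse.
Euclidean algorithm:
  11 = 0·38 + 11
  38 = 3·11 + 5
  11 = 2·5 + 1
  5 = 5·1 + 0
gcd(11,38) = 1
Back-substitution gives: 11·(7) + 38·(-2) = 1
So 11⁻¹ ≡ 7 ≡ 7 (mod 38)
Check: 11 × 7 = 77 ≡ 1 (mod 38) ✓

11⁻¹ ≡ 7 (mod 38)


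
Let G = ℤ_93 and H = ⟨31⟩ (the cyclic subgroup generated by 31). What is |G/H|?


|⟨31⟩| = n / gcd(31, 93) = 93 / 31 = 3
H is normal (ℤ_93 is abelian).
|G/H| = |G| / |H| = 93 / 3 = 31

|G/H| = 31


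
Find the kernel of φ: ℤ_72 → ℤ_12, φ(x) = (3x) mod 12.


Kernel = preimage of identity
ker(φ) = {x ∈ ℤ_72 : 3x ≡ 0 (mod 12)}. Since 12 | 72, φ is well-defined. The kernel is the cyclic subgroup ⟨4⟩ of ℤ_72 (order 18), i.e. {0, 4, 8, 12, 16, 20, 24, 28, 32, 36, 40, 44, 48, 52, 56, 60, 64, 68}

ker(φ) = {0, 4, 8, 12, 16, 20, 24, 28, 32, 36, 40, 44, 48, 52, 56, 60, 64, 68}


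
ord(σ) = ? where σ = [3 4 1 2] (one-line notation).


Cycle decomposition: (1 3) (2 4)
Cycle lengths: 2, 2
Order = lcm(2, 2) = 2

ord(σ) = 2


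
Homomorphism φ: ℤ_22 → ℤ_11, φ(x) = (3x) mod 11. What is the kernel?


Kernel = preimage of identity
ker(φ) = {x ∈ ℤ_22 : 3x ≡ 0 (mod 11)}. Since 11 | 22, φ is well-defined. The kernel is the cyclic subgroup ⟨11⟩ of ℤ_22 (order 2), i.e. {0, 11}

ker(φ) = {0, 11}


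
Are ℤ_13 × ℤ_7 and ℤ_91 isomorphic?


Comparing ℤ_13 × ℤ_7 and ℤ_91:
gcd(13,7) = 1, so ℤ_13 × ℤ_7 ≅ ℤ_91 (CRT)

Yes, ℤ_13 × ℤ_7 ≅ ℤ_91


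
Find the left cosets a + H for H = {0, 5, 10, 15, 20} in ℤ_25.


H = {0, 5, 10, 15, 20}, |H| = 5
Number of cosets = |G|/|H| = 25/5 = 5
0 + H = {0, 5, 10, 15, 20}
1 + H = {1, 6, 11, 16, 21}
2 + H = {2, 7, 12, 17, 22}
3 + H = {3, 8, 13, 18, 23}
4 + H = {4, 9, 14, 19, 24}

Cosets: 0+H={0,5,10,15,20}; 1+H={1,6,11,16,21}; 2+H={2,7,12,17,22}; 3+H={3,8,13,18,23}; 4+H={4,9,14,19,24}


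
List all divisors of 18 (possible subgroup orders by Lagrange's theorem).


Lagrange's theorem: |H| divides |G|
|G| = 18
Divisors of 18: 1, 2, 3, 6, 9, 18

Possible subgroup orders: {1, 2, 3, 6, 9, 18}


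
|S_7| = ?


|S_n| = n! (number of permutations of n symbols)
|S_7| = 7! = 5040

|S_7| = 5040


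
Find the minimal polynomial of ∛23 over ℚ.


∛23 satisfies x³ - 23 = 0, irreducible over ℚ (no rational root; 23 is not a perfect cube)

Minimal polynomial: x³ - 23


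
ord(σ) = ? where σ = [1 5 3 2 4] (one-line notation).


Cycle decomposition: (2 5 4)
Cycle lengths: 3
Order = lcm(3) = 3

ord(σ) = 3


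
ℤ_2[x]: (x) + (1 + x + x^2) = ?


Add coefficients mod 2:
x^0: 0 + 1 = 1 (mod 2)
x^1: 1 + 1 = 0 (mod 2)
x^2: 0 + 1 = 1 (mod 2)
Result: 1 + x^2

f + g = 1 + x^2


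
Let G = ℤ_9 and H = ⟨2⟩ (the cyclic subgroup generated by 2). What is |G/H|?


|⟨2⟩| = n / gcd(2, 9) = 9 / 1 = 9
H is normal (ℤ_9 is abelian).
|G/H| = |G| / |H| = 9 / 9 = 1

|G/H| = 1


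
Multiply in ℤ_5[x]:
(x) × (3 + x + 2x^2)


Expand and collect like terms; reduce coefficients mod 5:
x^0: 0·3 = 0 ≡ 0 (mod 5)
x^1: 0·1 + 1·3 = 3 ≡ 3 (mod 5)
x^2: 0·2 + 1·1 = 1 ≡ 1 (mod 5)
x^3: 1·2 = 2 ≡ 2 (mod 5)
Result: 3x + x^2 + 2x^3

f · g = 3x + x^2 + 2x^3


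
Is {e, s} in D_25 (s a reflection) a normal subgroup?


H = {e, s} in D_25 (s a reflection)
r·s·r⁻¹ = sr⁻² ≠ s for n ≥ 3, so {e, s} is not closed under conjugation

No, not a normal subgroup


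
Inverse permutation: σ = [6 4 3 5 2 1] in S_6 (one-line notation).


To find σ⁻¹, swap domain and range:
σ(1) = 6 → σ⁻¹(6) = 1
σ(2) = 4 → σ⁻¹(4) = 2
σ(3) = 3 → σ⁻¹(3) = 3
σ(4) = 5 → σ⁻¹(5) = 4
σ(5) = 2 → σ⁻¹(2) = 5
σ(6) = 1 → σ⁻¹(1) = 6

σ⁻¹ = [6 5 3 2 4 1]


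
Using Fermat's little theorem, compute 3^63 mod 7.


Fermat's little theorem: if p is prime and gcd(a,p)=1, then a^(p-1) ≡ 1 (mod p)
p = 7 is prime, gcd(3,7) = 1
Reduce exponent: 63 mod 6 = 3
So 3^63 ≡ 3^3 (mod 7)
3^3 mod 7 = 6

3^63 ≡ 6 (mod 7)


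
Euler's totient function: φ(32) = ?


Factor n: 32 = 2^5
φ(n) = n · ∏(1 - 1/p) over distinct primes p | n
φ(32) = 32 · (1 - 1/2) = 16

φ(32) = 16


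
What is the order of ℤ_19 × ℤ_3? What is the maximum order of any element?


|ℤ_19 × ℤ_3| = 19 × 3 = 57
Max element order = lcm(19,3) = 57
Cyclic? Yes (gcd=1)

|ℤ_19×ℤ_3| = 57, max element order = 57


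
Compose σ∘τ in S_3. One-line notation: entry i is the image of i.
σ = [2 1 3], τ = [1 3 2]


σ∘τ: apply τ first, then σ
1 →τ 1 →σ 2
2 →τ 3 →σ 3
3 →τ 2 →σ 1

σ∘τ = [2 3 1]


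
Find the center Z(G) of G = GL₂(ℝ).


Z(G) = {g ∈ G | gx = xg for all x ∈ G}
Only scalar multiples of the identity commute with all invertible matrices

Z(GL₂(ℝ)) = {aI : a ∈ ℝ, a ≠ 0}


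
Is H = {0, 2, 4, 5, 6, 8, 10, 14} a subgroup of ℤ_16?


Subgroup test for H = {0, 2, 4, 5, 6, 8, 10, 14} in (ℤ_16, +):
(1) 0 ∈ H? Yes
(2) Closure: for all a,b ∈ H, (a+b) mod 16 ∈ H? No  [counterexample: 2 + 5 = 7 ∉ H]
(3) Inverses: for all a ∈ H, -a mod 16 ∈ H? No

No, H is not a subgroup of ℤ_16


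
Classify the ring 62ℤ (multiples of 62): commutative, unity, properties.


62ℤ is a commutative ring under +,× but has no multiplicative identity (1 ∉ 62ℤ); it has no zero divisors, but without unity it is not an integral domain
Commutative: Yes
Integral domain: No
Has unity: No

62ℤ (multiples of 62): Commutative=Yes, Unity=No


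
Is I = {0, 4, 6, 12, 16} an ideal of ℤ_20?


Check ideal conditions for I = {0, 4, 6, 12, 16} in ℤ_20:
(1) I is an additive subgroup? No
(2) For r ∈ ℤ_20 and a ∈ I: r·a ∈ I? No  [counterexample: r=2, a=4, r·a mod 20 = 8 ∉ I]

No, I is not an ideal of ℤ_20


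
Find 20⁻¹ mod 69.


Use the extended Euclidean algorithm to write 1 = 20·s + 69·t; then s mod 69 is the inverse.
Euclidean algorithm:
  20 = 0·69 + 20
  69 = 3·20 + 9
  20 = 2·9 + 2
  9 = 4·2 + 1
  2 = 2·1 + 0
gcd(20,69) = 1
Back-substitution gives: 20·(-31) + 69·(9) = 1
So 20⁻¹ ≡ -31 ≡ 38 (mod 69)
Check: 20 × 38 = 760 ≡ 1 (mod 69) ✓

20⁻¹ ≡ 38 (mod 69)


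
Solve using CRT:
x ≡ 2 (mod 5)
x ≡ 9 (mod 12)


m₁ = 5, m₂ = 12, gcd = 1, so CRT applies. M = m₁·m₂ = 60
Let M₁ = M/m₁ = 12, M₂ = M/m₂ = 5
Find y₁ ≡ M₁⁻¹ (mod m₁): 12⁻¹ ≡ 3 (mod 5)
Find y₂ ≡ M₂⁻¹ (mod m₂): 5⁻¹ ≡ 5 (mod 12)
x = a₁·M₁·y₁ + a₂·M₂·y₂ = 2·12·3 + 9·5·5 = 297
Reduce mod 60: x ≡ 57
Check: 57 mod 5 = 2 ✓, 57 mod 12 = 9 ✓

x ≡ 57 (mod 60)


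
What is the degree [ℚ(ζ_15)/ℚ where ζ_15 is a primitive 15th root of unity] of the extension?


[ℚ(ζ_n):ℚ] = deg Φ_n(x) = φ(n). Here φ(15) = 8

[ℚ(ζ_15)/ℚ where ζ_15 is a primitive 15th root of unity] = 8


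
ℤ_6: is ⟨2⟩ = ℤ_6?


g generates ℤ_n iff gcd(g, n) = 1
gcd(2, 6) = 2
Since gcd = 2 ≠ 1, ⟨2⟩ has order 3 < 6, so 2 is not a generator.

No, 2 does not generate ℤ_6


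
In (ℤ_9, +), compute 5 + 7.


Operation: addition mod 9
5 + 7 = (a + b) mod 9 with a = 5, b = 7

5 + 7 = 3


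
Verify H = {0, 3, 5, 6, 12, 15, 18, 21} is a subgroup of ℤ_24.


Subgroup test for H = {0, 3, 5, 6, 12, 15, 18, 21} in (ℤ_24, +):
(1) 0 ∈ H? Yes
(2) Closure: for all a,b ∈ H, (a+b) mod 24 ∈ H? No  [counterexample: 3 + 5 = 8 ∉ H]
(3) Inverses: for all a ∈ H, -a mod 24 ∈ H? No

No, H is not a subgroup of ℤ_24


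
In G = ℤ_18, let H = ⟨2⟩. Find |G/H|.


|⟨2⟩| = n / gcd(2, 18) = 18 / 2 = 9
H is normal (ℤ_18 is abelian).
|G/H| = |G| / |H| = 18 / 9 = 2

|G/H| = 2


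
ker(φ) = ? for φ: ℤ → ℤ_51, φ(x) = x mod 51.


Kernel = preimage of identity
ker(φ) = {x ∈ ℤ : x ≡ 0 (mod 51)} = 51ℤ = {0, ±51, ±102, ...}

ker(φ) = 51ℤ


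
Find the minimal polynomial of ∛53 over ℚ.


∛53 satisfies x³ - 53 = 0, irreducible over ℚ (no rational root; 53 is not a perfect cube)

Minimal polynomial: x³ - 53


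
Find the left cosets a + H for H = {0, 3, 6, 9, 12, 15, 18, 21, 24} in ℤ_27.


H = {0, 3, 6, 9, 12, 15, 18, 21, 24}, |H| = 9
Number of cosets = |G|/|H| = 27/9 = 3
0 + H = {0, 3, 6, 9, 12, 15, 18, 21, 24}
1 + H = {1, 4, 7, 10, 13, 16, 19, 22, 25}
2 + H = {2, 5, 8, 11, 14, 17, 20, 23, 26}

Cosets: 0+H={0,3,6,9,12,15,18,21,24}; 1+H={1,4,7,10,13,16,19,22,25}; 2+H={2,5,8,11,14,17,20,23,26}


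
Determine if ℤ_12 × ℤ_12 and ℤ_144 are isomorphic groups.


Comparing ℤ_12 × ℤ_12 and ℤ_144:
gcd(12,12) = 12 ≠ 1. Max element order in ℤ_12×ℤ_12 is lcm(12,12) = 12 < 144, so it has no element of order 144

No, ℤ_12 × ℤ_12 ≇ ℤ_144


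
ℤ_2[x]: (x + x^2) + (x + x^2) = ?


Add coefficients mod 2:
x^0: 0 + 0 = 0 (mod 2)
x^1: 1 + 1 = 0 (mod 2)
x^2: 1 + 1 = 0 (mod 2)
Result: 0

f + g = 0


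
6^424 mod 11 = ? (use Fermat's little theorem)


Fermat's little theorem: if p is prime and gcd(a,p)=1, then a^(p-1) ≡ 1 (mod p)
p = 11 is prime, gcd(6,11) = 1
Reduce exponent: 424 mod 10 = 4
So 6^424 ≡ 6^4 (mod 11)
6^4 mod 11 = 9

6^424 ≡ 9 (mod 11)


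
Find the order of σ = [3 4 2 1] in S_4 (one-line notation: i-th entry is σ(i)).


Cycle decomposition: (1 3 2 4)
Cycle lengths: 4
Order = lcm(4) = 4

ord(σ) = 4


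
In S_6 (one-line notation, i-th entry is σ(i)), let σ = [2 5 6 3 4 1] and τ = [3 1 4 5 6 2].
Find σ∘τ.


σ∘τ: apply τ first, then σ
1 →τ 3 →σ 6
2 →τ 1 →σ 2
3 →τ 4 →σ 3
4 →τ 5 →σ 4
5 →τ 6 →σ 1
6 →τ 2 →σ 5

σ∘τ = [6 2 3 4 1 5]


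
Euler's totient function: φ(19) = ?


φ(n) = count of k ∈ {1,...,n} with gcd(k,n)=1
Coprimes to 19: {1, 2, 3, 4, 5, 6, 7, 8, 9, 10, 11, 12, 13, 14, 15, 16, 17, 18}
Count: 18

φ(19) = 18


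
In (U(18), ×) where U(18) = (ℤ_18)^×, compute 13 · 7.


Operation: multiplication mod 18
13 · 7 = (a × b) mod 18 with a = 13, b = 7

13 · 7 = 1


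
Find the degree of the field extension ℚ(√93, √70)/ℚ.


[ℚ(√93,√70):ℚ] = [ℚ(√93,√70):ℚ(√93)]·[ℚ(√93):ℚ] = 2·2 = 4

[ℚ(√93, √70)/ℚ] = 4


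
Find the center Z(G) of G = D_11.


Z(G) = {g ∈ G | gx = xg for all x ∈ G}
For odd n, Z(D_n) = {e}: no nontrivial rotation commutes with all reflections

Z(D_11) = {e}


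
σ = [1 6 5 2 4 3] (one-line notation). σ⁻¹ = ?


To find σ⁻¹, swap domain and range:
σ(1) = 1 → σ⁻¹(1) = 1
σ(2) = 6 → σ⁻¹(6) = 2
σ(3) = 5 → σ⁻¹(5) = 3
σ(4) = 2 → σ⁻¹(2) = 4
σ(5) = 4 → σ⁻¹(4) = 5
σ(6) = 3 → σ⁻¹(3) = 6

σ⁻¹ = [1 4 6 5 3 2]


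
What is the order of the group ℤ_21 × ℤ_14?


|A × B| = |A| · |B|
|ℤ_21 × ℤ_14| = 21 × 14 = 294

|ℤ_21 × ℤ_14| = 294


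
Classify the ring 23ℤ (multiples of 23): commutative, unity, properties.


23ℤ is a commutative ring under +,× but has no multiplicative identity (1 ∉ 23ℤ); it has no zero divisors, but without unity it is not an integral domain
Commutative: Yes
Integral domain: No
Has unity: No

23ℤ (multiples of 23): Commutative=Yes, Unity=No


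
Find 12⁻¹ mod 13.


Use the extended Euclidean algorithm to write 1 = 12·s + 13·t; then s mod 13 is the inverse.
Euclidean algorithm:
  12 = 0·13 + 12
  13 = 1·12 + 1
  12 = 12·1 + 0
gcd(12,13) = 1
Back-substitution gives: 12·(-1) + 13·(1) = 1
So 12⁻¹ ≡ -1 ≡ 12 (mod 13)
Check: 12 × 12 = 144 ≡ 1 (mod 13) ✓

12⁻¹ ≡ 12 (mod 13)


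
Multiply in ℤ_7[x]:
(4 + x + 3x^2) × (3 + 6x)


Expand and collect like terms; reduce coefficients mod 7:
x^0: 4·3 = 12 ≡ 5 (mod 7)
x^1: 4·6 + 1·3 = 27 ≡ 6 (mod 7)
x^2: 1·6 + 3·3 = 15 ≡ 1 (mod 7)
x^3: 3·6 = 18 ≡ 4 (mod 7)
Result: 5 + 6x + x^2 + 4x^3

f · g = 5 + 6x + x^2 + 4x^3


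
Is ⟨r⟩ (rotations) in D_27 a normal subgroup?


H = ⟨r⟩ (rotations) in D_27
The rotation subgroup ⟨r⟩ has index 2 in D_27, so it is normal

Yes, normal subgroup


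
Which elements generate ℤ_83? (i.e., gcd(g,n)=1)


g generates ℤ_n iff gcd(g,n) = 1
Prime factors of 83: 83
Generators are g ∈ {1,...,82} not divisible by any of these primes.
Generators: {1, 2, 3, 4, 5, 6, 7, 8, 9, 10, 11, 12, 13, 14, 15, 16, 17, 18, 19, 20, 21, 22, 23, 24, 25, 26, 27, 28, 29, 30, 31, 32, 33, 34, 35, 36, 37, 38, 39, 40, 41, 42, 43, 44, 45, 46, 47, 48, 49, 50, 51, 52, 53, 54, 55, 56, 57, 58, 59, 60, 61, 62, 63, 64, 65, 66, 67, 68, 69, 70, 71, 72, 73, 74, 75, 76, 77, 78, 79, 80, 81, 82}
Number of generators = φ(83) = 82

Generators of ℤ_83 = {1, 2, 3, 4, 5, 6, 7, 8, 9, 10, 11, 12, 13, 14, 15, 16, 17, 18, 19, 20, 21, 22, 23, 24, 25, 26, 27, 28, 29, 30, 31, 32, 33, 34, 35, 36, 37, 38, 39, 40, 41, 42, 43, 44, 45, 46, 47, 48, 49, 50, 51, 52, 53, 54, 55, 56, 57, 58, 59, 60, 61, 62, 63, 64, 65, 66, 67, 68, 69, 70, 71, 72, 73, 74, 75, 76, 77, 78, 79, 80, 81, 82}


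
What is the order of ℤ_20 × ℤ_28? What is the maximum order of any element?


|ℤ_20 × ℤ_28| = 20 × 28 = 560
Max element order = lcm(20,28) = 140
Cyclic? No (gcd=4)

|ℤ_20×ℤ_28| = 560, max element order = 140


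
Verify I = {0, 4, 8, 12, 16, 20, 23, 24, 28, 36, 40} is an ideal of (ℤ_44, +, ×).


Check ideal conditions for I = {0, 4, 8, 12, 16, 20, 23, 24, 28, 36, 40} in ℤ_44:
(1) I is an additive subgroup? No
(2) For r ∈ ℤ_44 and a ∈ I: r·a ∈ I? No  [counterexample: r=2, a=16, r·a mod 44 = 32 ∉ I]

No, I is not an ideal of ℤ_44


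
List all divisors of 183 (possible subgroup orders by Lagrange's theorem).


Lagrange's theorem: |H| divides |G|
|G| = 183
Divisors of 183: 1, 3, 61, 183

Possible subgroup orders: {1, 3, 61, 183}


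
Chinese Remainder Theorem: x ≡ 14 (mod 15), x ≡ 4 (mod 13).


m₁ = 15, m₂ = 13, gcd = 1, so CRT applies. M = m₁·m₂ = 195
Let M₁ = M/m₁ = 13, M₂ = M/m₂ = 15
Find y₁ ≡ M₁⁻¹ (mod m₁): 13⁻¹ ≡ 7 (mod 15)
Find y₂ ≡ M₂⁻¹ (mod m₂): 15⁻¹ ≡ 7 (mod 13)
x = a₁·M₁·y₁ + a₂·M₂·y₂ = 14·13·7 + 4·15·7 = 1694
Reduce mod 195: x ≡ 134
Check: 134 mod 15 = 14 ✓, 134 mod 13 = 4 ✓

x ≡ 134 (mod 195)


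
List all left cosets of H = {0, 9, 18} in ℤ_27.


H = {0, 9, 18}, |H| = 3
Number of cosets = |G|/|H| = 27/3 = 9
0 + H = {0, 9, 18}
1 + H = {1, 10, 19}
2 + H = {2, 11, 20}
3 + H = {3, 12, 21}
4 + H = {4, 13, 22}
5 + H = {5, 14, 23}
6 + H = {6, 15, 24}
7 + H = {7, 16, 25}
8 + H = {8, 17, 26}

Cosets: 0+H={0,9,18}; 1+H={1,10,19}; 2+H={2,11,20}; 3+H={3,12,21}; 4+H={4,13,22}; 5+H={5,14,23}; 6+H={6,15,24}; 7+H={7,16,25}; 8+H={8,17,26}


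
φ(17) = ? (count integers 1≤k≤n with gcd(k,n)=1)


φ(n) = count of k ∈ {1,...,n} with gcd(k,n)=1
Coprimes to 17: {1, 2, 3, 4, 5, 6, 7, 8, 9, 10, 11, 12, 13, 14, 15, 16}
Count: 16

φ(17) = 16


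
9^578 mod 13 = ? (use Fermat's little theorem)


Fermat's little theorem: if p is prime and gcd(a,p)=1, then a^(p-1) ≡ 1 (mod p)
p = 13 is prime, gcd(9,13) = 1
Reduce exponent: 578 mod 12 = 2
So 9^578 ≡ 9^2 (mod 13)
9^2 mod 13 = 3

9^578 ≡ 3 (mod 13)


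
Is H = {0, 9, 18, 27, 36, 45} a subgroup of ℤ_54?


Subgroup test for H = {0, 9, 18, 27, 36, 45} in (ℤ_54, +):
(1) 0 ∈ H? Yes
(2) Closure: for all a,b ∈ H, (a+b) mod 54 ∈ H? Yes
(3) Inverses: for all a ∈ H, -a mod 54 ∈ H? Yes

Yes, H is a subgroup of ℤ_54


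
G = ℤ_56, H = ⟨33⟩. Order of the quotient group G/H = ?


|⟨33⟩| = n / gcd(33, 56) = 56 / 1 = 56
H is normal (ℤ_56 is abelian).
|G/H| = |G| / |H| = 56 / 56 = 1

|G/H| = 1


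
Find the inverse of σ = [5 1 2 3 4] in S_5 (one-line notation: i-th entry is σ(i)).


To find σ⁻¹, swap domain and range:
σ(1) = 5 → σ⁻¹(5) = 1
σ(2) = 1 → σ⁻¹(1) = 2
σ(3) = 2 → σ⁻¹(2) = 3
σ(4) = 3 → σ⁻¹(3) = 4
σ(5) = 4 → σ⁻¹(4) = 5

σ⁻¹ = [2 3 4 5 1]


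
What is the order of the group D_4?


|D_n| = 2n (n rotations and n reflections)
|D_4| = 2×4 = 8

|D_4| = 8


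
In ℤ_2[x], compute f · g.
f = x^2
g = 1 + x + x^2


Expand and collect like terms; reduce coefficients mod 2:
x^0: 0·1 = 0 ≡ 0 (mod 2)
x^1: 0·1 + 0·1 = 0 ≡ 0 (mod 2)
x^2: 0·1 + 0·1 + 1·1 = 1 ≡ 1 (mod 2)
x^3: 0·1 + 1·1 = 1 ≡ 1 (mod 2)
x^4: 1·1 = 1 ≡ 1 (mod 2)
Result: x^2 + x^3 + x^4

f · g = x^2 + x^3 + x^4


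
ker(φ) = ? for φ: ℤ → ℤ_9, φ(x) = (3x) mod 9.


Kernel = preimage of identity
ker(φ) = {x ∈ ℤ : 3x ≡ 0 (mod 9)}. gcd(3,9) = 3, so 3x ≡ 0 (mod 9) ⟺ x ≡ 0 (mod 9/3 = 3). Hence ker(φ) = 3ℤ

ker(φ) = 3ℤ


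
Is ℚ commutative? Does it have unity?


ℚ is a field: commutative, has unity, every nonzero element is a unit (hence an integral domain)
Commutative: Yes
Integral domain: Yes
Has unity: Yes

ℚ: Commutative=Yes, Unity=Yes


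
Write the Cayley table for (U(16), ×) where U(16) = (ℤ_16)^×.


Elements: {1, 3, 5, 7, 9, 11, 13, 15}
Operation: multiplication mod 16
Entry (a, b) = (a × b) mod 16

Cayley table:
   |  1 |  3 |  5 |  7 |  9 | 11 | 13 | 15
 1 |  1 |  3 |  5 |  7 |  9 | 11 | 13 | 15
 3 |  3 |  9 | 15 |  5 | 11 |  1 |  7 | 13
 5 |  5 | 15 |  9 |  3 | 13 |  7 |  1 | 11
 7 |  7 |  5 |  3 |  1 | 15 | 13 | 11 |  9
 9 |  9 | 11 | 13 | 15 |  1 |  3 |  5 |  7
11 | 11 |  1 |  7 | 13 |  3 |  9 | 15 |  5
13 | 13 |  7 |  1 | 11 |  5 | 15 |  9 |  3
15 | 15 | 13 | 11 |  9 |  7 |  5 |  3 |  1


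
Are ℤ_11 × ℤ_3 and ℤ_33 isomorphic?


Comparing ℤ_11 × ℤ_3 and ℤ_33:
gcd(11,3) = 1, so ℤ_11 × ℤ_3 ≅ ℤ_33 (CRT)

Yes, ℤ_11 × ℤ_3 ≅ ℤ_33


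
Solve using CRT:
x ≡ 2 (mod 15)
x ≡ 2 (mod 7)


m₁ = 15, m₂ = 7, gcd = 1, so CRT applies. M = m₁·m₂ = 105
Let M₁ = M/m₁ = 7, M₂ = M/m₂ = 15
Find y₁ ≡ M₁⁻¹ (mod m₁): 7⁻¹ ≡ 13 (mod 15)
Find y₂ ≡ M₂⁻¹ (mod m₂): 15⁻¹ ≡ 1 (mod 7)
x = a₁·M₁·y₁ + a₂·M₂·y₂ = 2·7·13 + 2·15·1 = 212
Reduce mod 105: x ≡ 2
Check: 2 mod 15 = 2 ✓, 2 mod 7 = 2 ✓

x ≡ 2 (mod 105)


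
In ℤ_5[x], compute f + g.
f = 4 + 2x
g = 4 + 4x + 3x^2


Add coefficients mod 5:
x^0: 4 + 4 = 3 (mod 5)
x^1: 2 + 4 = 1 (mod 5)
x^2: 0 + 3 = 3 (mod 5)
Result: 3 + x + 3x^2

f + g = 3 + x + 3x^2


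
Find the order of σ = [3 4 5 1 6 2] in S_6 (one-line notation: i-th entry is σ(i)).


Cycle decomposition: (1 3 5 6 2 4)
Cycle lengths: 6
Order = lcm(6) = 6

ord(σ) = 6


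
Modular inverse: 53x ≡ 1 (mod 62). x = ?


Use the extended Euclidean algorithm to write 1 = 53·s + 62·t; then s mod 62 is the inverse.
Euclidean algorithm:
  53 = 0·62 + 53
  62 = 1·53 + 9
  53 = 5·9 + 8
  9 = 1·8 + 1
  8 = 8·1 + 0
gcd(53,62) = 1
Back-substitution gives: 53·(-7) + 62·(6) = 1
So 53⁻¹ ≡ -7 ≡ 55 (mod 62)
Check: 53 × 55 = 2915 ≡ 1 (mod 62) ✓

53⁻¹ ≡ 55 (mod 62)


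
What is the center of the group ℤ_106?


Z(G) = {g ∈ G | gx = xg for all x ∈ G}
ℤ_106 is abelian, so Z(G) = G

Z(ℤ_106) = ℤ_106


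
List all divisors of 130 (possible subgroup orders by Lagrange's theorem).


Lagrange's theorem: |H| divides |G|
|G| = 130
Divisors of 130: 1, 2, 5, 10, 13, 26, 65, 130

Possible subgroup orders: {1, 2, 5, 10, 13, 26, 65, 130}


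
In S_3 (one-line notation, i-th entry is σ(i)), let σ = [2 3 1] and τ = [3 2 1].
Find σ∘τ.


σ∘τ: apply τ first, then σ
1 →τ 3 →σ 1
2 →τ 2 →σ 3
3 →τ 1 →σ 2

σ∘τ = [1 3 2]


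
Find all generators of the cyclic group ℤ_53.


g generates ℤ_n iff gcd(g,n) = 1
Prime factors of 53: 53
Generators are g ∈ {1,...,52} not divisible by any of these primes.
Generators: {1, 2, 3, 4, 5, 6, 7, 8, 9, 10, 11, 12, 13, 14, 15, 16, 17, 18, 19, 20, 21, 22, 23, 24, 25, 26, 27, 28, 29, 30, 31, 32, 33, 34, 35, 36, 37, 38, 39, 40, 41, 42, 43, 44, 45, 46, 47, 48, 49, 50, 51, 52}
Number of generators = φ(53) = 52

Generators of ℤ_53 = {1, 2, 3, 4, 5, 6, 7, 8, 9, 10, 11, 12, 13, 14, 15, 16, 17, 18, 19, 20, 21, 22, 23, 24, 25, 26, 27, 28, 29, 30, 31, 32, 33, 34, 35, 36, 37, 38, 39, 40, 41, 42, 43, 44, 45, 46, 47, 48, 49, 50, 51, 52}


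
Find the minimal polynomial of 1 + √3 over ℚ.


Let α = 1 + √3. Then α - 1 = √3, so (α - 1)² = 3, giving α² - 2α - 2 = 0. Degree 2 and α ∉ ℚ, so this is the minimal polynomial.

Minimal polynomial: x² - 2x - 2


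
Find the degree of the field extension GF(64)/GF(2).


GF(64) = GF(2^6), so the extension degree is 6

[GF(64)/GF(2)] = 6


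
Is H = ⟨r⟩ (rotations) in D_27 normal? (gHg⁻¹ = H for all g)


H = ⟨r⟩ (rotations) in D_27
The rotation subgroup ⟨r⟩ has index 2 in D_27, so it is normal

Yes, normal subgroup


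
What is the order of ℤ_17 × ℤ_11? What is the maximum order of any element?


|ℤ_17 × ℤ_11| = 17 × 11 = 187
Max element order = lcm(17,11) = 187
Cyclic? Yes (gcd=1)

|ℤ_17×ℤ_11| = 187, max element order = 187


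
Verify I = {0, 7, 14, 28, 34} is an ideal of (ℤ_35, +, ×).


Check ideal conditions for I = {0, 7, 14, 28, 34} in ℤ_35:
(1) I is an additive subgroup? No
(2) For r ∈ ℤ_35 and a ∈ I: r·a ∈ I? No  [counterexample: r=2, a=28, r·a mod 35 = 21 ∉ I]

No, I is not an ideal of ℤ_35


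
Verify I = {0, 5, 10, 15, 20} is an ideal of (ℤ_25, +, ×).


Check ideal conditions for I = {0, 5, 10, 15, 20} in ℤ_25:
(1) I is an additive subgroup? Yes
(2) For r ∈ ℤ_25 and a ∈ I: r·a ∈ I? Yes

Yes, I is an ideal of ℤ_25


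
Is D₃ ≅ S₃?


Comparing D₃ and S₃:
Both are the unique non-abelian group of order 6

Yes, D₃ ≅ S₃


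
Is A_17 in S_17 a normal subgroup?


H = A_17 in S_17
A_17 has index 2 in S_17, and every subgroup of index 2 is normal

Yes, normal subgroup


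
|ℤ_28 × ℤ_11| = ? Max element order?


|ℤ_28 × ℤ_11| = 28 × 11 = 308
Max element order = lcm(28,11) = 308
Cyclic? Yes (gcd=1)

|ℤ_28×ℤ_11| = 308, max element order = 308


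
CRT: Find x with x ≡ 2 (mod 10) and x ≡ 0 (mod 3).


m₁ = 10, m₂ = 3, gcd = 1, so CRT applies. M = m₁·m₂ = 30
Let M₁ = M/m₁ = 3, M₂ = M/m₂ = 10
Find y₁ ≡ M₁⁻¹ (mod m₁): 3⁻¹ ≡ 7 (mod 10)
Find y₂ ≡ M₂⁻¹ (mod m₂): 10⁻¹ ≡ 1 (mod 3)
x = a₁·M₁·y₁ + a₂·M₂·y₂ = 2·3·7 + 0·10·1 = 42
Reduce mod 30: x ≡ 12
Check: 12 mod 10 = 2 ✓, 12 mod 3 = 0 ✓

x ≡ 12 (mod 30)


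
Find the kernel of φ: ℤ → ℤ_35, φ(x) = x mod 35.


Kernel = preimage of identity
ker(φ) = {x ∈ ℤ : x ≡ 0 (mod 35)} = 35ℤ = {0, ±35, ±70, ...}

ker(φ) = 35ℤ


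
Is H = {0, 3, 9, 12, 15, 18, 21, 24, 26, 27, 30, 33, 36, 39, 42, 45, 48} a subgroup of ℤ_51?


Subgroup test for H = {0, 3, 9, 12, 15, 18, 21, 24, 26, 27, 30, 33, 36, 39, 42, 45, 48} in (ℤ_51, +):
(1) 0 ∈ H? Yes
(2) Closure: for all a,b ∈ H, (a+b) mod 51 ∈ H? No  [counterexample: 3 + 3 = 6 ∉ H]
(3) Inverses: for all a ∈ H, -a mod 51 ∈ H? No

No, H is not a subgroup of ℤ_51


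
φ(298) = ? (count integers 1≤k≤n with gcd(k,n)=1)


Factor n: 298 = 2 × 149
φ(n) = n · ∏(1 - 1/p) over distinct primes p | n
φ(298) = 298 · (1 - 1/2) · (1 - 1/149) = 148

φ(298) = 148


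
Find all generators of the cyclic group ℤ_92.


g generates ℤ_n iff gcd(g,n) = 1
Prime factors of 92: 2, 23
Generators are g ∈ {1,...,91} not divisible by any of these primes.
Generators: {1, 3, 5, 7, 9, 11, 13, 15, 17, 19, 21, 25, 27, 29, 31, 33, 35, 37, 39, 41, 43, 45, 47, 49, 51, 53, 55, 57, 59, 61, 63, 65, 67, 71, 73, 75, 77, 79, 81, 83, 85, 87, 89, 91}
Number of generators = φ(92) = 44

Generators of ℤ_92 = {1, 3, 5, 7, 9, 11, 13, 15, 17, 19, 21, 25, 27, 29, 31, 33, 35, 37, 39, 41, 43, 45, 47, 49, 51, 53, 55, 57, 59, 61, 63, 65, 67, 71, 73, 75, 77, 79, 81, 83, 85, 87, 89, 91}


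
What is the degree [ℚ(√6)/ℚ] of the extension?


√6 has minimal polynomial x² - 6 (irreducible over ℚ since 6 is squarefree)

[ℚ(√6)/ℚ] = 2


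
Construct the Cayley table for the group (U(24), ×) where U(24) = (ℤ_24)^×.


Elements: {1, 5, 7, 11, 13, 17, 19, 23}
Operation: multiplication mod 24
Entry (a, b) = (a × b) mod 24

Cayley table:
   |  1 |  5 |  7 | 11 | 13 | 17 | 19 | 23
 1 |  1 |  5 |  7 | 11 | 13 | 17 | 19 | 23
 5 |  5 |  1 | 11 |  7 | 17 | 13 | 23 | 19
 7 |  7 | 11 |  1 |  5 | 19 | 23 | 13 | 17
11 | 11 |  7 |  5 |  1 | 23 | 19 | 17 | 13
13 | 13 | 17 | 19 | 23 |  1 |  5 |  7 | 11
17 | 17 | 13 | 23 | 19 |  5 |  1 | 11 |  7
19 | 19 | 23 | 13 | 17 |  7 | 11 |  1 |  5
23 | 23 | 19 | 17 | 13 | 11 |  7 |  5 |  1
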